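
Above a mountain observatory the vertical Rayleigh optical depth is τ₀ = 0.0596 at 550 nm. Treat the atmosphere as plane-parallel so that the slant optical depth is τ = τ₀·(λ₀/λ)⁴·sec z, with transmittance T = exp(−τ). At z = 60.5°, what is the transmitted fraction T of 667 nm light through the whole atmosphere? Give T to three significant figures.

sec 60.5° = 2.0308.
τ = 0.0596 × (550/667)⁴ × 2.0308 = 0.0596 × 0.4623 × 2.0308 = 0.0560.
T = exp(−0.0560) = 0.9456.

0.946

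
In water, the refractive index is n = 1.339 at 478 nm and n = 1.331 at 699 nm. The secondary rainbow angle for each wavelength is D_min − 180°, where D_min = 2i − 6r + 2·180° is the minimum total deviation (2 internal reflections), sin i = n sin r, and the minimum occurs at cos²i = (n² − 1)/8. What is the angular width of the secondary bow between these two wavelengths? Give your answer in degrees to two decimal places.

At 478 nm (n = 1.339): cos²i = 0.09912 → i = 71.650°, r = 45.141°, D_min = 232.451°, rainbow angle = 52.451°.
At 699 nm (n = 1.331): cos²i = 0.09645 → i = 71.907°, r = 45.575°, D_min = 230.365°, rainbow angle = 50.365°.
Angular width = |52.451° − 50.365°| = 2.086°.

2.09°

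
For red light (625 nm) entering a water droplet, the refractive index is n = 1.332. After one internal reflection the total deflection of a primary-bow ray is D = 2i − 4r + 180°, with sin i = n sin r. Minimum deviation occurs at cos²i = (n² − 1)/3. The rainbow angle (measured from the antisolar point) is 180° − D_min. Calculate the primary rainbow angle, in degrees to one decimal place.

42.2°

cos²i = (1.77422 − 1)/3 = 0.25807; i = arccos(0.50801) = 59.469°.
sin r = sin 59.469°/1.332 = 0.64666; r = 40.290°.
D_min = 2·59.469° − 4·40.290° + 180° = 137.776°.
Rainbow angle = 180° − D_min = 42.224°.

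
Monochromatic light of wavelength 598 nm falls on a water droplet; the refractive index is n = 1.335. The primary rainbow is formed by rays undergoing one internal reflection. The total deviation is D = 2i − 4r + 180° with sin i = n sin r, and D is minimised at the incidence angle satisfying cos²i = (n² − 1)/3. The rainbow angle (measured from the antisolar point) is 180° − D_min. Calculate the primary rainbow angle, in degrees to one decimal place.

41.8°

cos²i = (1.78222 − 1)/3 = 0.26074; i = arccos(0.51063) = 59.294°.
sin r = sin 59.294°/1.335 = 0.64405; r = 40.094°.
D_min = 2·59.294° − 4·40.094° + 180° = 138.212°.
Rainbow angle = 180° − D_min = 41.788°.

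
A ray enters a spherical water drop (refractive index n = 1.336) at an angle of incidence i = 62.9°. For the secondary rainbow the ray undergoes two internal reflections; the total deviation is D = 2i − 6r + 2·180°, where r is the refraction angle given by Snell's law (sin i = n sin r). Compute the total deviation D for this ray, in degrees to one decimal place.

235.1°

sin r = sin 62.9° / 1.336 = 0.8902/1.336 = 0.6663; r = 41.78°.
D = 2·62.9° − 6·41.78° + 2·180° = 125.80° − 250.71° + 360° = 235.09°.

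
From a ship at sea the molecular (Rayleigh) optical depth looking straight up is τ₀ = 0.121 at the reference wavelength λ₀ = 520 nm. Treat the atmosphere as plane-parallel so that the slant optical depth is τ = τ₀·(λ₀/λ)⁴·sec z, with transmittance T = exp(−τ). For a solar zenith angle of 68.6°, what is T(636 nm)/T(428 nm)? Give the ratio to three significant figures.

1.78

Airmass: sec 68.6° = 2.7407.
τ(636 nm) = 0.121 × (520/636)⁴ × 2.7407 = 0.121 × 0.4469 × 2.7407 = 0.1482.
τ(428 nm) = 0.121 × (520/428)⁴ × 2.7407 = 0.121 × 2.1789 × 2.7407 = 0.7226.
T(636)/T(428) = exp(τ_B − τ_A) = exp(0.5744) = 1.7760.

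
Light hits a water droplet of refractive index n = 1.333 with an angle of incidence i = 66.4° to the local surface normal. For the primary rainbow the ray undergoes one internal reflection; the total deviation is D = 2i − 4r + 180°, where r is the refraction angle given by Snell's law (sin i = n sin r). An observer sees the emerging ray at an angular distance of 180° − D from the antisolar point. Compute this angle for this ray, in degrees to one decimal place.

sin r = sin 66.4° / 1.333 = 0.9164/1.333 = 0.6874; r = 43.43°.
D = 2·66.4° − 4·43.43° + 180° = 132.80° − 173.71° + 180° = 139.09°.
Angle from antisolar point = 180° − D = 40.91°.

40.9°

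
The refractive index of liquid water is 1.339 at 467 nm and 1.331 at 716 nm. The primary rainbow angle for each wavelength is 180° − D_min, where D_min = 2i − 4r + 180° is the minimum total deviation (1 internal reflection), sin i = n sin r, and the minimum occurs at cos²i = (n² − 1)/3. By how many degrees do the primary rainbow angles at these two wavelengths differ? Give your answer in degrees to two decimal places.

At 467 nm (n = 1.339): cos²i = 0.26431 → i = 59.062°, r = 39.834°, D_min = 138.786°, rainbow angle = 41.214°.
At 716 nm (n = 1.331): cos²i = 0.25719 → i = 59.527°, r = 40.356°, D_min = 137.630°, rainbow angle = 42.370°.
Angular width = |41.214° − 42.370°| = 1.156°.

1.16°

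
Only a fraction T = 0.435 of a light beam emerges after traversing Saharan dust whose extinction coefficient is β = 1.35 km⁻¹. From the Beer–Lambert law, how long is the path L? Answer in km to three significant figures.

0.617 km

Beer–Lambert: T = exp(−βL) ⇒ L = −ln(T)/β = −ln(0.435)/1.35 = 0.8324/1.35 = 0.6166 km.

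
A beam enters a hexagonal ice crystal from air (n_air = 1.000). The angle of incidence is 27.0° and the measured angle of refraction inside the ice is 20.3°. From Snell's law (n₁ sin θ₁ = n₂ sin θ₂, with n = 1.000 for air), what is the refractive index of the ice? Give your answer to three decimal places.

1.309

n = sin θ_i / sin θ_r = sin 27.0° / sin 20.3° = 0.4540 / 0.3469 = 1.3086.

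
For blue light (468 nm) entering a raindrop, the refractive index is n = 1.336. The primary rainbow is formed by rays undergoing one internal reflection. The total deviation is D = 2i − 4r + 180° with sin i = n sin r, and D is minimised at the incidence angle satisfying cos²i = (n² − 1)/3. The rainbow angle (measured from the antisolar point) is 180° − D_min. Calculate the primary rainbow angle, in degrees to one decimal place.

cos²i = (1.78490 − 1)/3 = 0.26163; i = arccos(0.51150) = 59.236°.
sin r = sin 59.236°/1.336 = 0.64318; r = 40.029°.
D_min = 2·59.236° − 4·40.029° + 180° = 138.356°.
Rainbow angle = 180° − D_min = 41.644°.

41.6°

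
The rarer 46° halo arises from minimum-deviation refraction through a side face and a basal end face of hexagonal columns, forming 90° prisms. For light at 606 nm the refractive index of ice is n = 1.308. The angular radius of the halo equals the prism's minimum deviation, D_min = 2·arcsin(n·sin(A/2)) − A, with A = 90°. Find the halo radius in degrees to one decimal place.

n·sin(A/2) = 1.308 × sin 45° = 1.308 × 0.7071 = 0.9249.
D_min = 2·arcsin(0.9249) − 90° = 2 × 67.653° − 90° = 45.305°.

45.3°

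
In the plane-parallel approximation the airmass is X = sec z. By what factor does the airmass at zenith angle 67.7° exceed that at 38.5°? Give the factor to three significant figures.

2.06

X(67.7°)/X(38.5°) = sec 67.7° / sec 38.5° = cos 38.5° / cos 67.7° = 0.7826/0.3795 = 2.0624.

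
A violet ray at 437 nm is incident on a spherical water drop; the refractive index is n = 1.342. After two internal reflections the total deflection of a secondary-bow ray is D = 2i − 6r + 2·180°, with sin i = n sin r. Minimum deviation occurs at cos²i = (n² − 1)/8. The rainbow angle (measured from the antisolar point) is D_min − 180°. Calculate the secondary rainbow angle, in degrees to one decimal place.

53.2°

cos²i = (1.80096 − 1)/8 = 0.10012; i = arccos(0.31642) = 71.554°.
sin r = sin 71.554°/1.342 = 0.70687; r = 44.981°.
D_min = 2·71.554° − 6·44.981° + 360° = 233.222°.
Rainbow angle = D_min − 180° = 53.222°.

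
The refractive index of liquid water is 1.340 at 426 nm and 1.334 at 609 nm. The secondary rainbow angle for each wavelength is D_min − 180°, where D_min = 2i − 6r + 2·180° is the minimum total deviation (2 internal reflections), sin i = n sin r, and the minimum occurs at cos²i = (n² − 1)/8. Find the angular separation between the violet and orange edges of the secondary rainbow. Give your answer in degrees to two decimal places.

1.56°

At 426 nm (n = 1.340): cos²i = 0.09945 → i = 71.618°, r = 45.088°, D_min = 232.709°, rainbow angle = 52.709°.
At 609 nm (n = 1.334): cos²i = 0.09744 → i = 71.810°, r = 45.411°, D_min = 231.153°, rainbow angle = 51.153°.
Angular width = |52.709° − 51.153°| = 1.556°.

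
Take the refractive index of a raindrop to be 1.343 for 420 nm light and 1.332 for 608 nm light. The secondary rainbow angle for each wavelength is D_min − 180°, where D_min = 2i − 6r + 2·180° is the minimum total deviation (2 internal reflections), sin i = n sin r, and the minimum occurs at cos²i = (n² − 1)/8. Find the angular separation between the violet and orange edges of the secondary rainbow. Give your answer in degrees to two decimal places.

At 420 nm (n = 1.343): cos²i = 0.10046 → i = 71.522°, r = 44.928°, D_min = 233.478°, rainbow angle = 53.478°.
At 608 nm (n = 1.332): cos²i = 0.09678 → i = 71.875°, r = 45.520°, D_min = 230.628°, rainbow angle = 50.628°.
Angular width = |53.478° − 50.628°| = 2.849°.

2.85°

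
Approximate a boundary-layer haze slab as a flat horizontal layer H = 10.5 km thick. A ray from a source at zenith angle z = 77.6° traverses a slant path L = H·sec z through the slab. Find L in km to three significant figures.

48.9 km

sec z = 1/cos 77.6° = 4.6569.
L = 10.5 × 4.6569 = 48.897 km.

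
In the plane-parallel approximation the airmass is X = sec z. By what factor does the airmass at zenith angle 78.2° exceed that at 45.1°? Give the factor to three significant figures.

3.45

X(78.2°)/X(45.1°) = sec 78.2° / sec 45.1° = cos 45.1° / cos 78.2° = 0.7059/0.2045 = 3.4518.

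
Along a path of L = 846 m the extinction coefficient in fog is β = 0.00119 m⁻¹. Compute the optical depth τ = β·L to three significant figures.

1.01

τ = β·L = 0.00119 × 846 = 1.0067.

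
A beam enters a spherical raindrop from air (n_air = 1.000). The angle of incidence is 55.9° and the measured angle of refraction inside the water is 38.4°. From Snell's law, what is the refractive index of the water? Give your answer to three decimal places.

1.333

n = sin θ_i / sin θ_r = sin 55.9° / sin 38.4° = 0.8281 / 0.6211 = 1.3331.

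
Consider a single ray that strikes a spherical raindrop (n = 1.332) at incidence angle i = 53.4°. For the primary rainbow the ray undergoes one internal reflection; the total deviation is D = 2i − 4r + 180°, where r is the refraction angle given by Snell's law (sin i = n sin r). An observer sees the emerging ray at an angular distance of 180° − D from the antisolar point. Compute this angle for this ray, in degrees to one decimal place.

sin r = sin 53.4° / 1.332 = 0.8028/1.332 = 0.6027; r = 37.06°.
D = 2·53.4° − 4·37.06° + 180° = 106.80° − 148.26° + 180° = 138.54°.
Angle from antisolar point = 180° − D = 41.46°.

41.5°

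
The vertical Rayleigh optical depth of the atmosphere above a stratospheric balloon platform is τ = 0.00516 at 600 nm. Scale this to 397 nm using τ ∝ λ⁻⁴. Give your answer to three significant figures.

0.0269

τ(397 nm) = τ(600 nm) × (600/397)⁴ = 0.00516 × (1.5113)⁴ = 0.00516 × 5.2173 = 0.0269.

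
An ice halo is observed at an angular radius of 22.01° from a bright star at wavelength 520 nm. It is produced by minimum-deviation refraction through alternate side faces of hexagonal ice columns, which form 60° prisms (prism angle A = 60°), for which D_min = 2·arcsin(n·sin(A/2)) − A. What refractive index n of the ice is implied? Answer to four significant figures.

Rearranging: n = sin((D_min + A)/2) / sin(A/2).
(D_min + A)/2 = (22.01° + 60°)/2 = 41.005°.
n = sin 41.005° / sin 30° = 0.6561 / 0.5000 = 1.3122.

1.312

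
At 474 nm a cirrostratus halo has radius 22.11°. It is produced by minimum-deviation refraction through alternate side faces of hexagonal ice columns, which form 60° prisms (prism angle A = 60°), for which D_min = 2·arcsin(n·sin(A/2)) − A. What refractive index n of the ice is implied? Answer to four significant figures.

1.314

Rearranging: n = sin((D_min + A)/2) / sin(A/2).
(D_min + A)/2 = (22.11° + 60°)/2 = 41.055°.
n = sin 41.055° / sin 30° = 0.6568 / 0.5000 = 1.3136.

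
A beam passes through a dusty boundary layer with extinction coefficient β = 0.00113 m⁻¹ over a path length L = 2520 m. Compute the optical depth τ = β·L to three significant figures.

2.85

τ = β·L = 0.00113 × 2520 = 2.8476.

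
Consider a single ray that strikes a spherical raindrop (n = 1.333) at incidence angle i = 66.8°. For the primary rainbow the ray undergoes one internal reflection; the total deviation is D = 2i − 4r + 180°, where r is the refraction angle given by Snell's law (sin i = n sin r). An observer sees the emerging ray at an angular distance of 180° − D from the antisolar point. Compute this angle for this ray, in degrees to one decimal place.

sin r = sin 66.8° / 1.333 = 0.9191/1.333 = 0.6895; r = 43.59°.
D = 2·66.8° − 4·43.59° + 180° = 133.60° − 174.37° + 180° = 139.23°.
Angle from antisolar point = 180° − D = 40.77°.

40.8°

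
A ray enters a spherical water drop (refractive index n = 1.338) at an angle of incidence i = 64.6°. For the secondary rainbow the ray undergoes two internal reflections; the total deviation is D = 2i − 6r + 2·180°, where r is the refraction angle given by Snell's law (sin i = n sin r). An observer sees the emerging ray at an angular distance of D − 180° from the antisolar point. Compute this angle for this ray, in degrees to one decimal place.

54.4°

sin r = sin 64.6° / 1.338 = 0.9033/1.338 = 0.6751; r = 42.46°.
D = 2·64.6° − 6·42.46° + 2·180° = 129.20° − 254.79° + 360° = 234.41°.
Angle from antisolar point = D − 180° = 54.41°.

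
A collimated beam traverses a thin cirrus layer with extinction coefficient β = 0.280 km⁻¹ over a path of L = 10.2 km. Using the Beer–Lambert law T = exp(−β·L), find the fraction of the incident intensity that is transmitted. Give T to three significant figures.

τ = β·L = 0.280 × 10.2 = 2.8560.
T = exp(−2.8560) = 0.0575.

0.0575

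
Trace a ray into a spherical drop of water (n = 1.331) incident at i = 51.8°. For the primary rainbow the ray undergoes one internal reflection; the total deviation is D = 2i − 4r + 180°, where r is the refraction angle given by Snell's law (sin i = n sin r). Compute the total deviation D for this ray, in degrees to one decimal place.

sin r = sin 51.8° / 1.331 = 0.7859/1.331 = 0.5904; r = 36.19°.
D = 2·51.8° − 4·36.19° + 180° = 103.60° − 144.75° + 180° = 138.85°.

138.9°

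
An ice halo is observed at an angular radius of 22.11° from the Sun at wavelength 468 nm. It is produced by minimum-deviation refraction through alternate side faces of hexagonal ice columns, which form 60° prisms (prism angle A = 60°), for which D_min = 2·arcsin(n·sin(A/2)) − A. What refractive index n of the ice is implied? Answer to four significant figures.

1.314

Rearranging: n = sin((D_min + A)/2) / sin(A/2).
(D_min + A)/2 = (22.11° + 60°)/2 = 41.055°.
n = sin 41.055° / sin 30° = 0.6568 / 0.5000 = 1.3136.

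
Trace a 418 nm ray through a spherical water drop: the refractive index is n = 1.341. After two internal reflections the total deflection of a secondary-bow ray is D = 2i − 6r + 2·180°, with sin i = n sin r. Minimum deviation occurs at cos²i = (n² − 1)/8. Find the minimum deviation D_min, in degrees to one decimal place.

cos²i = (1.79828 − 1)/8 = 0.09979; i = arccos(0.31589) = 71.586°.
sin r = sin 71.586°/1.341 = 0.70753; r = 45.034°.
D_min = 2·71.586° − 6·45.034° + 360° = 232.966°.

233.0°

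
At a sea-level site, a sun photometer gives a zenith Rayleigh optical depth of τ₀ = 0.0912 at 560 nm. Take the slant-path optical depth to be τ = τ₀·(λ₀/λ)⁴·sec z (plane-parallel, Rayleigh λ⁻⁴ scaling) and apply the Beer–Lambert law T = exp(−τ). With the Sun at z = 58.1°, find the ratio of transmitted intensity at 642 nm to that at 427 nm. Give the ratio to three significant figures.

1.51

Airmass: sec 58.1° = 1.8924.
τ(642 nm) = 0.0912 × (560/642)⁴ × 1.8924 = 0.0912 × 0.5789 × 1.8924 = 0.0999.
τ(427 nm) = 0.0912 × (560/427)⁴ × 1.8924 = 0.0912 × 2.9583 × 1.8924 = 0.5106.
T(642)/T(427) = exp(τ_B − τ_A) = exp(0.4106) = 1.5078.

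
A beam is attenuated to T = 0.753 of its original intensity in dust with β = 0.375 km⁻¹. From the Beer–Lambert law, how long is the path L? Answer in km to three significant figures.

Beer–Lambert: T = exp(−βL) ⇒ L = −ln(T)/β = −ln(0.753)/0.375 = 0.2837/0.375 = 0.7565 km.

0.757 km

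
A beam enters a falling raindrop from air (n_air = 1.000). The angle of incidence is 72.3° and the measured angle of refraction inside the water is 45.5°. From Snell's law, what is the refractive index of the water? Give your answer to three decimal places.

n = sin θ_i / sin θ_r = sin 72.3° / sin 45.5° = 0.9527 / 0.7133 = 1.3357.

1.336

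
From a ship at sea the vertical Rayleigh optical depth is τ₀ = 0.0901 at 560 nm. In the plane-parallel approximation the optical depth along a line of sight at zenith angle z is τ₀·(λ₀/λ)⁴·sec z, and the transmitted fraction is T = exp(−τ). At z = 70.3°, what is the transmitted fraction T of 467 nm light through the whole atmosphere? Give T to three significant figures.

0.575

sec 70.3° = 2.9665.
τ = 0.0901 × (560/467)⁴ × 2.9665 = 0.0901 × 2.0677 × 2.9665 = 0.5527.
T = exp(−0.5527) = 0.5754.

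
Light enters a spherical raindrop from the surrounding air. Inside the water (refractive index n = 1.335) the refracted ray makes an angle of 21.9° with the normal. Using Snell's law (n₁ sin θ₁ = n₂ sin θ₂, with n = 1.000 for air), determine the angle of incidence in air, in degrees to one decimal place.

Snell: sin θ_i = n · sin θ_r = 1.335 × sin 21.9° = 1.335 × 0.3730 = 0.4979.
θ_i = arcsin(0.4979) = 29.86°.

29.9°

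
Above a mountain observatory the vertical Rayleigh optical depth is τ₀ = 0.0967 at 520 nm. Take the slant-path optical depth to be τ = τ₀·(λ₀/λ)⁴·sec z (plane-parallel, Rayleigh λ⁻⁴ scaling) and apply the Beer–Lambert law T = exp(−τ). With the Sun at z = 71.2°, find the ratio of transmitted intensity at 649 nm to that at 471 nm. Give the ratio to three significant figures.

1.38

Airmass: sec 71.2° = 3.1030.
τ(649 nm) = 0.0967 × (520/649)⁴ × 3.1030 = 0.0967 × 0.4121 × 3.1030 = 0.1237.
τ(471 nm) = 0.0967 × (520/471)⁴ × 3.1030 = 0.0967 × 1.4857 × 3.1030 = 0.4458.
T(649)/T(471) = exp(τ_B − τ_A) = exp(0.3221) = 1.3801.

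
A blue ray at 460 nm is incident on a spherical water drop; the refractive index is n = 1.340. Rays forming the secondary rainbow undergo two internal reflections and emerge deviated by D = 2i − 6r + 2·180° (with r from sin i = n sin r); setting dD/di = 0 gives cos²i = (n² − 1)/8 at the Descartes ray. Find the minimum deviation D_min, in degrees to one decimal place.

cos²i = (1.79560 − 1)/8 = 0.09945; i = arccos(0.31536) = 71.618°.
sin r = sin 71.618°/1.340 = 0.70819; r = 45.088°.
D_min = 2·71.618° − 6·45.088° + 360° = 232.709°.

232.7°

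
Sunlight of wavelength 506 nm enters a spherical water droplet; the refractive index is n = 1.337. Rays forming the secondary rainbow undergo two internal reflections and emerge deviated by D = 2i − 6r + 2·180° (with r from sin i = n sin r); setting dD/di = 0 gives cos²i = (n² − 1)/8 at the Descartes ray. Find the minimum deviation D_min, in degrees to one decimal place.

cos²i = (1.78757 − 1)/8 = 0.09845; i = arccos(0.31376) = 71.714°.
sin r = sin 71.714°/1.337 = 0.71017; r = 45.249°.
D_min = 2·71.714° − 6·45.249° + 360° = 231.934°.

231.9°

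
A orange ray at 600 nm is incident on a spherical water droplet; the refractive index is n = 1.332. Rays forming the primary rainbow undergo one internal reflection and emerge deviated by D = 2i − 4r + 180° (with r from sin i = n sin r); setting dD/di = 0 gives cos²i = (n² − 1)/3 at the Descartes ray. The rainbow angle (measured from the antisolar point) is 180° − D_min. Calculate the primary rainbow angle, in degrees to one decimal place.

42.2°

cos²i = (1.77422 − 1)/3 = 0.25807; i = arccos(0.50801) = 59.469°.
sin r = sin 59.469°/1.332 = 0.64666; r = 40.290°.
D_min = 2·59.469° − 4·40.290° + 180° = 137.776°.
Rainbow angle = 180° − D_min = 42.224°.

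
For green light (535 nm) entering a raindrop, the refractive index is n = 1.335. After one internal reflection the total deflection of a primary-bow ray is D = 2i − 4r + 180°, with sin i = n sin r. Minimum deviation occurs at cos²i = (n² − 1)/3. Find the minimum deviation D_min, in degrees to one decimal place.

cos²i = (1.78222 − 1)/3 = 0.26074; i = arccos(0.51063) = 59.294°.
sin r = sin 59.294°/1.335 = 0.64405; r = 40.094°.
D_min = 2·59.294° − 4·40.094° + 180° = 138.212°.

138.2°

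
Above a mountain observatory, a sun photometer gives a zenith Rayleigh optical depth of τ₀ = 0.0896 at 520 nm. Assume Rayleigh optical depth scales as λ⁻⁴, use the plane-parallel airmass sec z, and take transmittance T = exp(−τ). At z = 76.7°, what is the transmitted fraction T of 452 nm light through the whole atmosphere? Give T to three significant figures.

0.505

sec 76.7° = 4.3469.
τ = 0.0896 × (520/452)⁴ × 4.3469 = 0.0896 × 1.7517 × 4.3469 = 0.6823.
T = exp(−0.6823) = 0.5055.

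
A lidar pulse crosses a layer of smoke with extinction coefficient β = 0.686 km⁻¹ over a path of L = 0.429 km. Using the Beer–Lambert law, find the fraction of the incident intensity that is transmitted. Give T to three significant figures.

τ = β·L = 0.686 × 0.429 = 0.2943.
T = exp(−0.2943) = 0.7451.

0.745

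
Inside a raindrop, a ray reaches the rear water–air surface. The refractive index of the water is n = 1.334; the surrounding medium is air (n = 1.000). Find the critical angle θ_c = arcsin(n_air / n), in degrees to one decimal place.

sin θ_c = n_air / n = 1.000 / 1.334 = 0.7496.
θ_c = arcsin(0.7496) = 48.56°.

48.6°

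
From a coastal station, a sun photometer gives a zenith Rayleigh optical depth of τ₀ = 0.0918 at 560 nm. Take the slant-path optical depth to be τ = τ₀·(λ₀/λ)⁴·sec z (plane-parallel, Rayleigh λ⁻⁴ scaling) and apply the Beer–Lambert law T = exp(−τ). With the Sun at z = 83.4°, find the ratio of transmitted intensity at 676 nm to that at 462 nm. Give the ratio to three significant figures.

3.85

Airmass: sec 83.4° = 8.7004.
τ(676 nm) = 0.0918 × (560/676)⁴ × 8.7004 = 0.0918 × 0.4709 × 8.7004 = 0.3761.
τ(462 nm) = 0.0918 × (560/462)⁴ × 8.7004 = 0.0918 × 2.1587 × 8.7004 = 1.7241.
T(676)/T(462) = exp(τ_B − τ_A) = exp(1.3480) = 3.8496.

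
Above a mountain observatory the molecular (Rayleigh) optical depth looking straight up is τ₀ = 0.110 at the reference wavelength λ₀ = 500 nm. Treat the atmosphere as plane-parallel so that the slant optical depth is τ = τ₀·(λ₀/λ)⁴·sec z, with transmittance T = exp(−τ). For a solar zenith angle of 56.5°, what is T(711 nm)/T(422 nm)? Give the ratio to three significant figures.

Airmass: sec 56.5° = 1.8118.
τ(711 nm) = 0.110 × (500/711)⁴ × 1.8118 = 0.110 × 0.2446 × 1.8118 = 0.0487.
τ(422 nm) = 0.110 × (500/422)⁴ × 1.8118 = 0.110 × 1.9707 × 1.8118 = 0.3928.
T(711)/T(422) = exp(τ_B − τ_A) = exp(0.3440) = 1.4106.

1.41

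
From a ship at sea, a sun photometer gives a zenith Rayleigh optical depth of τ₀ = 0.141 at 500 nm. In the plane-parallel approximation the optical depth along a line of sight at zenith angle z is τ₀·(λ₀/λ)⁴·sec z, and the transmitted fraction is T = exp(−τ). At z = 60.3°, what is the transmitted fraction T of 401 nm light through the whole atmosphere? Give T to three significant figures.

sec 60.3° = 2.0183.
τ = 0.141 × (500/401)⁴ × 2.0183 = 0.141 × 2.4171 × 2.0183 = 0.6879.
T = exp(−0.6879) = 0.5026.

0.503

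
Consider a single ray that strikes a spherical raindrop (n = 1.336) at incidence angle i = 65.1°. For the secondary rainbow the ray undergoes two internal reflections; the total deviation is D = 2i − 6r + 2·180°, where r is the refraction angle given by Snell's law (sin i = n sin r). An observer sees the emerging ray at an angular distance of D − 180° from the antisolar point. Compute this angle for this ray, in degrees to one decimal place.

sin r = sin 65.1° / 1.336 = 0.9070/1.336 = 0.6789; r = 42.76°.
D = 2·65.1° − 6·42.76° + 2·180° = 130.20° − 256.56° + 360° = 233.64°.
Angle from antisolar point = D − 180° = 53.64°.

53.6°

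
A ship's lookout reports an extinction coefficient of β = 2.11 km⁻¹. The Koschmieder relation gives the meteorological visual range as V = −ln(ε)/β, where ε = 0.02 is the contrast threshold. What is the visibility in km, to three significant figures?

V = −ln(0.02) / 2.11 = 3.912 / 2.11 = 1.8540 km.

1.85 km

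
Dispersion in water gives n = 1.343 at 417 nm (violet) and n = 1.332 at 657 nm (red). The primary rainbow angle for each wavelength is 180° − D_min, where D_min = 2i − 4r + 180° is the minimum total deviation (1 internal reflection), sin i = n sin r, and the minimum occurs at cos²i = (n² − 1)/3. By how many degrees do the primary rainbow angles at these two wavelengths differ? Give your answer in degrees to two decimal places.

1.58°

At 417 nm (n = 1.343): cos²i = 0.26788 → i = 58.830°, r = 39.577°, D_min = 139.354°, rainbow angle = 40.646°.
At 657 nm (n = 1.332): cos²i = 0.25807 → i = 59.469°, r = 40.290°, D_min = 137.776°, rainbow angle = 42.224°.
Angular width = |40.646° − 42.224°| = 1.578°.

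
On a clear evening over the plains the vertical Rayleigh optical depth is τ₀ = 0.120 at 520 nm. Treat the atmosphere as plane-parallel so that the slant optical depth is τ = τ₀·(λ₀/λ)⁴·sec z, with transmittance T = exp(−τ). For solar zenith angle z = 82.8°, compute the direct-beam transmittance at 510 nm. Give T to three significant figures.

sec 82.8° = 7.9787.
τ = 0.120 × (520/510)⁴ × 7.9787 = 0.120 × 1.0808 × 7.9787 = 1.0348.
T = exp(−1.0348) = 0.3553.

0.355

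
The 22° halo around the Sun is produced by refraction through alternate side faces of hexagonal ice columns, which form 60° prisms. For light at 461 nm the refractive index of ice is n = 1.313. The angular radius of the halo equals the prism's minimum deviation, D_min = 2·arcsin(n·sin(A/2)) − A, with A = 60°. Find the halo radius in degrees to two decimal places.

22.07°

n·sin(A/2) = 1.313 × sin 30° = 1.313 × 0.5000 = 0.6565.
D_min = 2·arcsin(0.6565) − 60° = 2 × 41.033° − 60° = 22.067°.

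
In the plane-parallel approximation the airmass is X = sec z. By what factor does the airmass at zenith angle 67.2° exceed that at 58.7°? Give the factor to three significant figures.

1.34

X(67.2°)/X(58.7°) = sec 67.2° / sec 58.7° = cos 58.7° / cos 67.2° = 0.5195/0.3875 = 1.3406.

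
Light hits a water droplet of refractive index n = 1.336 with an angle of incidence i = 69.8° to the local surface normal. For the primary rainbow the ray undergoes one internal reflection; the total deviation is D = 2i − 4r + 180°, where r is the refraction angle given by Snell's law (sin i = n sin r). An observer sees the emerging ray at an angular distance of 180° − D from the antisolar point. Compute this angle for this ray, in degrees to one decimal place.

38.9°

sin r = sin 69.8° / 1.336 = 0.9385/1.336 = 0.7025; r = 44.63°.
D = 2·69.8° − 4·44.63° + 180° = 139.60° − 178.50° + 180° = 141.10°.
Angle from antisolar point = 180° − D = 38.90°.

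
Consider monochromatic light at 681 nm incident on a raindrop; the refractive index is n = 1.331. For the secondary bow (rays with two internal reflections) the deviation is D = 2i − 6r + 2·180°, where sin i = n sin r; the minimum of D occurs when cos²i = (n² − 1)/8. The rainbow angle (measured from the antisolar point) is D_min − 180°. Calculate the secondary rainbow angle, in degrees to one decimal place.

cos²i = (1.77156 − 1)/8 = 0.09645; i = arccos(0.31056) = 71.907°.
sin r = sin 71.907°/1.331 = 0.71417; r = 45.575°.
D_min = 2·71.907° − 6·45.575° + 360° = 230.365°.
Rainbow angle = D_min − 180° = 50.365°.

50.4°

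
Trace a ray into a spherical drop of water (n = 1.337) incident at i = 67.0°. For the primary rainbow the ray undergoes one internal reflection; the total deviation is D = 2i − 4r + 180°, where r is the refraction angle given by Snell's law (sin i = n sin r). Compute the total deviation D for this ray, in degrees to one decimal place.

sin r = sin 67.0° / 1.337 = 0.9205/1.337 = 0.6885; r = 43.51°.
D = 2·67.0° − 4·43.51° + 180° = 134.00° − 174.04° + 180° = 139.96°.

140.0°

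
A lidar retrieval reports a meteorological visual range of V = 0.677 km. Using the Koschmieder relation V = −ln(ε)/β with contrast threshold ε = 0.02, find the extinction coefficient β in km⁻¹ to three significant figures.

5.78 km⁻¹

β = −ln(0.02) / V = 3.912 / 0.677 = 5.7785 km⁻¹.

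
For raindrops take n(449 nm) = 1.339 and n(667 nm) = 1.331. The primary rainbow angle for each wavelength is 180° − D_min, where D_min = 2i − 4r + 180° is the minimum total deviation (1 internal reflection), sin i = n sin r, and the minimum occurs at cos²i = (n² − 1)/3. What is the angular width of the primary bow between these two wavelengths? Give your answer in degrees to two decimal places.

At 449 nm (n = 1.339): cos²i = 0.26431 → i = 59.062°, r = 39.834°, D_min = 138.786°, rainbow angle = 41.214°.
At 667 nm (n = 1.331): cos²i = 0.25719 → i = 59.527°, r = 40.356°, D_min = 137.630°, rainbow angle = 42.370°.
Angular width = |41.214° − 42.370°| = 1.156°.

1.16°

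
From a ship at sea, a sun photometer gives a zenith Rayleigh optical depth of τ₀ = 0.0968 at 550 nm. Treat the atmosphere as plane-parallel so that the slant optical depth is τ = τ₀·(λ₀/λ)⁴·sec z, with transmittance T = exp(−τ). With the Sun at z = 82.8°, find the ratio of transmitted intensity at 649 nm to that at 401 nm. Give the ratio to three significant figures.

10.3

Airmass: sec 82.8° = 7.9787.
τ(649 nm) = 0.0968 × (550/649)⁴ × 7.9787 = 0.0968 × 0.5158 × 7.9787 = 0.3984.
τ(401 nm) = 0.0968 × (550/401)⁴ × 7.9787 = 0.0968 × 3.5389 × 7.9787 = 2.7333.
T(649)/T(401) = exp(τ_B − τ_A) = exp(2.3349) = 10.3285.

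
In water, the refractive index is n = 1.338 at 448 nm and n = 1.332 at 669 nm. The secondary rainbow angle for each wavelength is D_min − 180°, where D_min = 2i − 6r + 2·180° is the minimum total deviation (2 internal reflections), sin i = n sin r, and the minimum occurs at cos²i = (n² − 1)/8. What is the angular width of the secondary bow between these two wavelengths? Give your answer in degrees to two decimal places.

1.56°

At 448 nm (n = 1.338): cos²i = 0.09878 → i = 71.682°, r = 45.195°, D_min = 232.193°, rainbow angle = 52.193°.
At 669 nm (n = 1.332): cos²i = 0.09678 → i = 71.875°, r = 45.520°, D_min = 230.628°, rainbow angle = 50.628°.
Angular width = |52.193° − 50.628°| = 1.564°.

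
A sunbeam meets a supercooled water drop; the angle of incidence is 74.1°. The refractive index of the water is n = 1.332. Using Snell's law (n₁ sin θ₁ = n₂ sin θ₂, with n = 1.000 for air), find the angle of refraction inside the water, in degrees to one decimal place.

Snell: sin θ_r = sin θ_i / n = sin 74.1° / 1.332 = 0.9617 / 1.332 = 0.7220.
θ_r = arcsin(0.7220) = 46.22°.

46.2°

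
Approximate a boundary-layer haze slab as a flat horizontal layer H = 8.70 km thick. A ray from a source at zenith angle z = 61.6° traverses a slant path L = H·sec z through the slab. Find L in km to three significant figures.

sec z = 1/cos 61.6° = 2.1025.
L = 8.70 × 2.1025 = 18.292 km.

18.3 km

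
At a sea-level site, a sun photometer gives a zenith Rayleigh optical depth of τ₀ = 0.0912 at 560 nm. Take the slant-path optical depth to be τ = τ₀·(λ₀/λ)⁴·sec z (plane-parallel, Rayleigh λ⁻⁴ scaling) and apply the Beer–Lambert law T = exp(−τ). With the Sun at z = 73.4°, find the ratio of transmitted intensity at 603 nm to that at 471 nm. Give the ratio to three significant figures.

Airmass: sec 73.4° = 3.5003.
τ(603 nm) = 0.0912 × (560/603)⁴ × 3.5003 = 0.0912 × 0.7438 × 3.5003 = 0.2375.
τ(471 nm) = 0.0912 × (560/471)⁴ × 3.5003 = 0.0912 × 1.9983 × 3.5003 = 0.6379.
T(603)/T(471) = exp(τ_B − τ_A) = exp(0.4005) = 1.4925.

1.49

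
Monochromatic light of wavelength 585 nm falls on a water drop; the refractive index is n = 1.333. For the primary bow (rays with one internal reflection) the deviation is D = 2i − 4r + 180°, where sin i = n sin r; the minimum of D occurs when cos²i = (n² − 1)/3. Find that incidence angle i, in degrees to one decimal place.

59.4°

cos²i = (1.333² − 1)/3 = (1.77689 − 1)/3 = 0.25896.
cos i = 0.50888, so i = 59.410°.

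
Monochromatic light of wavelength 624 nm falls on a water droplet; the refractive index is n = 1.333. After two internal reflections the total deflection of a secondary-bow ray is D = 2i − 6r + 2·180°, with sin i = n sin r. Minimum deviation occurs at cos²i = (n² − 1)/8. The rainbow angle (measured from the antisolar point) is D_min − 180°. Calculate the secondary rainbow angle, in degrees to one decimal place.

50.9°

cos²i = (1.77689 − 1)/8 = 0.09711; i = arccos(0.31163) = 71.843°.
sin r = sin 71.843°/1.333 = 0.71283; r = 45.466°.
D_min = 2·71.843° − 6·45.466° + 360° = 230.891°.
Rainbow angle = D_min − 180° = 50.891°.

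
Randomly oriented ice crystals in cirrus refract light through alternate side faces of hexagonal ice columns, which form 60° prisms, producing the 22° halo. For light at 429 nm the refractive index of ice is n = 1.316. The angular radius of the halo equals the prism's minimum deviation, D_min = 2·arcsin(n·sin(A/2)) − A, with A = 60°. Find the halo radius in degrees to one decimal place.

n·sin(A/2) = 1.316 × sin 30° = 1.316 × 0.5000 = 0.6580.
D_min = 2·arcsin(0.6580) − 60° = 2 × 41.148° − 60° = 22.295°.

22.3°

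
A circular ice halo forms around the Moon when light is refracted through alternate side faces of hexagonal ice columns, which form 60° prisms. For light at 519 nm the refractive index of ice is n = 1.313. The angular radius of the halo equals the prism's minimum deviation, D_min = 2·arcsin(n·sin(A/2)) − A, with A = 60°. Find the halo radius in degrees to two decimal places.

22.07°

n·sin(A/2) = 1.313 × sin 30° = 1.313 × 0.5000 = 0.6565.
D_min = 2·arcsin(0.6565) − 60° = 2 × 41.033° − 60° = 22.067°.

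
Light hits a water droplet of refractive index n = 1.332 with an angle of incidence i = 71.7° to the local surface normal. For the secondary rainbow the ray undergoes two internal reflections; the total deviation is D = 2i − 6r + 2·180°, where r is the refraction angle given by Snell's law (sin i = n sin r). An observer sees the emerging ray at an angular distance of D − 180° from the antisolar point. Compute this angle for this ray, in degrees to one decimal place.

sin r = sin 71.7° / 1.332 = 0.9494/1.332 = 0.7128; r = 45.46°.
D = 2·71.7° − 6·45.46° + 2·180° = 143.40° − 272.77° + 360° = 230.63°.
Angle from antisolar point = D − 180° = 50.63°.

50.6°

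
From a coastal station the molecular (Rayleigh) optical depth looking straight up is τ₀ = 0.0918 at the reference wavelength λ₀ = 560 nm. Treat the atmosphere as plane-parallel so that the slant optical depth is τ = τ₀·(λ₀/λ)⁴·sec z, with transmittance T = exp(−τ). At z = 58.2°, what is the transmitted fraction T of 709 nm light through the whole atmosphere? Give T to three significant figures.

0.934

sec 58.2° = 1.8977.
τ = 0.0918 × (560/709)⁴ × 1.8977 = 0.0918 × 0.3892 × 1.8977 = 0.0678.
T = exp(−0.0678) = 0.9344.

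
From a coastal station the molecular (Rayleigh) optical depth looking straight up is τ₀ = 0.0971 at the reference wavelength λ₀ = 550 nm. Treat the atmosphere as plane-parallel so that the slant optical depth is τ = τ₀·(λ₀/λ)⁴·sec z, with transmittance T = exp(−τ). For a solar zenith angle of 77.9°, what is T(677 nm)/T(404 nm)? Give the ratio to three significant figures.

Airmass: sec 77.9° = 4.7706.
τ(677 nm) = 0.0971 × (550/677)⁴ × 4.7706 = 0.0971 × 0.4356 × 4.7706 = 0.2018.
τ(404 nm) = 0.0971 × (550/404)⁴ × 4.7706 = 0.0971 × 3.4350 × 4.7706 = 1.5912.
T(677)/T(404) = exp(τ_B − τ_A) = exp(1.3894) = 4.0124.

4.01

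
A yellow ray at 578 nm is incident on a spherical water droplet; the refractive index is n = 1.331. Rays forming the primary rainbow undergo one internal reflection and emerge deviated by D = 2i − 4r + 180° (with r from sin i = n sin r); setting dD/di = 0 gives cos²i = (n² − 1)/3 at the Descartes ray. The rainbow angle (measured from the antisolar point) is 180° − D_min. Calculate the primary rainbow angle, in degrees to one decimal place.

42.4°

cos²i = (1.77156 − 1)/3 = 0.25719; i = arccos(0.50714) = 59.527°.
sin r = sin 59.527°/1.331 = 0.64753; r = 40.356°.
D_min = 2·59.527° − 4·40.356° + 180° = 137.630°.
Rainbow angle = 180° − D_min = 42.370°.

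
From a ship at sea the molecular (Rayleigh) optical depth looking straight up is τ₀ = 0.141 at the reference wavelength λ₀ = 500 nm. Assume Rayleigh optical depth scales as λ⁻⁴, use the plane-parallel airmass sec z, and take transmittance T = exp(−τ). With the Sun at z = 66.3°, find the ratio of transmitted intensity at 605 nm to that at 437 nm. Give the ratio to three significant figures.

Airmass: sec 66.3° = 2.4879.
τ(605 nm) = 0.141 × (500/605)⁴ × 2.4879 = 0.141 × 0.4665 × 2.4879 = 0.1636.
τ(437 nm) = 0.141 × (500/437)⁴ × 2.4879 = 0.141 × 1.7138 × 2.4879 = 0.6012.
T(605)/T(437) = exp(τ_B − τ_A) = exp(0.4375) = 1.5489.

1.55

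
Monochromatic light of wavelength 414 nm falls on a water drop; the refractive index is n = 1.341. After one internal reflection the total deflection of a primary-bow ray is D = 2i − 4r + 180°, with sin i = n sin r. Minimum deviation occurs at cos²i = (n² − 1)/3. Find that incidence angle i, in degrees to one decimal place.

58.9°

cos²i = (1.341² − 1)/3 = (1.79828 − 1)/3 = 0.26609.
cos i = 0.51584, so i = 58.946°.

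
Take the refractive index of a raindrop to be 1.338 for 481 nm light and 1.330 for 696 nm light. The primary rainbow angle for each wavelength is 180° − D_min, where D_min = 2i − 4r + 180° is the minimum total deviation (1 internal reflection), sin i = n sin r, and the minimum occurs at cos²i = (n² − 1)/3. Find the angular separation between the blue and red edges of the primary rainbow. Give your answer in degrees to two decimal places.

1.16°

At 481 nm (n = 1.338): cos²i = 0.26341 → i = 59.120°, r = 39.899°, D_min = 138.643°, rainbow angle = 41.357°.
At 696 nm (n = 1.330): cos²i = 0.25630 → i = 59.585°, r = 40.422°, D_min = 137.484°, rainbow angle = 42.516°.
Angular width = |41.357° − 42.516°| = 1.160°.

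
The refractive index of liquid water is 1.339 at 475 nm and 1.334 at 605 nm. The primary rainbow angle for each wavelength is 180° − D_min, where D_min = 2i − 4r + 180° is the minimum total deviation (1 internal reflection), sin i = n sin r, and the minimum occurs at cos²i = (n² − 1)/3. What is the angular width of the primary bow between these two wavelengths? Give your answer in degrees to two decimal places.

0.72°

At 475 nm (n = 1.339): cos²i = 0.26431 → i = 59.062°, r = 39.834°, D_min = 138.786°, rainbow angle = 41.214°.
At 605 nm (n = 1.334): cos²i = 0.25985 → i = 59.352°, r = 40.159°, D_min = 138.067°, rainbow angle = 41.933°.
Angular width = |41.214° − 41.933°| = 0.719°.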